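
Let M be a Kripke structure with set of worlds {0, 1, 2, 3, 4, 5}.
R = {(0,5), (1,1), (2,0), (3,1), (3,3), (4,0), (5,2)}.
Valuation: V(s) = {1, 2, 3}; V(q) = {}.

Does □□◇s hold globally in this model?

Recall that □ψ holds at a world iff ψ holds at every accessible world, and ◇ψ holds iff ψ holds at some accessible world.
Let φ = □□◇s. Evaluate φ at each world:
  0 (successors {5}): φ is false.
  1 (successors {1}): φ is true.
  2 (successors {0}): φ is true.
  3 (successors {1, 3}): φ is true.
  4 (successors {0}): φ is true.
  5 (successors {2}): φ is false.
Detail at 0 (counterexample):
  At 0: □□◇s requires □◇s at every successor {5}.
    □◇s fails at 5, so □□◇s is false at 0.
      At 5: □◇s requires ◇s at every successor {2}.
        ◇s fails at 2, so □◇s is false at 5.

No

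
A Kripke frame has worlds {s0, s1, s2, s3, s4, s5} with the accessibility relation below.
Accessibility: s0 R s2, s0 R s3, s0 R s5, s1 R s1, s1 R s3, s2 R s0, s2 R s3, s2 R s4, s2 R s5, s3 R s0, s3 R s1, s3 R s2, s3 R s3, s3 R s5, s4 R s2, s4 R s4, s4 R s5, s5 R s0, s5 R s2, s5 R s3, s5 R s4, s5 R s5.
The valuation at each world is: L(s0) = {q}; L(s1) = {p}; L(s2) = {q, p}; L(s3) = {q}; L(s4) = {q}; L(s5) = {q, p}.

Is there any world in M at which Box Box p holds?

No

Let φ = Box Box p. Evaluate φ at each world:
  s0 (successors {s2, s3, s5}): φ is false.
  s1 (successors {s1, s3}): φ is false.
  s2 (successors {s0, s3, s4, s5}): φ is false.
  s3 (successors {s0, s1, s2, s3, s5}): φ is false.
  s4 (successors {s2, s4, s5}): φ is false.
  s5 (successors {s0, s2, s3, s4, s5}): φ is false.
For instance, at s3:
  At s3: Box Box p requires Box p at every successor {s0, s1, s2, s3, s5}.
    Box p fails at s0, so Box Box p is false at s3.
      At s0: Box p requires p at every successor {s2, s3, s5}.
        p fails at s3, so Box p is false at s0.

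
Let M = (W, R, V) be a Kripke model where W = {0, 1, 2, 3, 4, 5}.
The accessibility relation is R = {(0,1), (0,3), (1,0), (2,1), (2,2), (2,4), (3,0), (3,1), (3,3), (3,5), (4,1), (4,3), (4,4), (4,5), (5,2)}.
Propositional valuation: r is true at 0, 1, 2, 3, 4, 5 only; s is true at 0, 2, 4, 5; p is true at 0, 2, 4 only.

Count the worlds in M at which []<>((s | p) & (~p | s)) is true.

4

Let φ = []<>((s | p) & (~p | s)). Evaluate φ at each world:
  0 (successors {1, 3}): φ is true.
  1 (successors {0}): φ is false.
  2 (successors {1, 2, 4}): φ is true.
  3 (successors {0, 1, 3, 5}): φ is false.
  4 (successors {1, 3, 4, 5}): φ is true.
  5 (successors {2}): φ is true.
For instance, at 4:
  At 4: []<>((s | p) & (~p | s)) requires <>((s | p) & (~p | s)) at every successor {1, 3, 4, 5}.
    At 1: <>((s | p) & (~p | s)) is true.
    At 3: <>((s | p) & (~p | s)) is true.
    At 4: <>((s | p) & (~p | s)) is true.
    At 5: <>((s | p) & (~p | s)) is true.
  So []<>((s | p) & (~p | s)) is true at 4.
Satisfying worlds: {0, 2, 4, 5}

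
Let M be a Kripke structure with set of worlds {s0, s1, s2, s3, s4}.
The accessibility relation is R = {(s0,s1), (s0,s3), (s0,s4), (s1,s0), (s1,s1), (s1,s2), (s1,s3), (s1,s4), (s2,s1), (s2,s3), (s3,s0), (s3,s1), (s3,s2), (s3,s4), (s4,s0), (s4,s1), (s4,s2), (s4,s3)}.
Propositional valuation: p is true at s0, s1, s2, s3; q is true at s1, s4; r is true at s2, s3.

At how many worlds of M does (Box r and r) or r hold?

Let φ = (Box r and r) or r. Evaluate φ at each world:
  s0 (successors {s1, s3, s4}): φ is false.
  s1 (successors {s0, s1, s2, s3, s4}): φ is false.
  s2 (successors {s1, s3}): φ is true.
  s3 (successors {s0, s1, s2, s4}): φ is true.
  s4 (successors {s0, s1, s2, s3}): φ is false.
For instance, at s1:
  At s1: Box r and r is false, r is false, so (Box r and r) or r is false.
    At s1: Box r is false, r is false, so Box r and r is false.
      At s1: Box r requires r at every successor {s0, s1, s2, s3, s4}.
        r fails at s0, so Box r is false at s1.
Satisfying worlds: {s2, s3}

2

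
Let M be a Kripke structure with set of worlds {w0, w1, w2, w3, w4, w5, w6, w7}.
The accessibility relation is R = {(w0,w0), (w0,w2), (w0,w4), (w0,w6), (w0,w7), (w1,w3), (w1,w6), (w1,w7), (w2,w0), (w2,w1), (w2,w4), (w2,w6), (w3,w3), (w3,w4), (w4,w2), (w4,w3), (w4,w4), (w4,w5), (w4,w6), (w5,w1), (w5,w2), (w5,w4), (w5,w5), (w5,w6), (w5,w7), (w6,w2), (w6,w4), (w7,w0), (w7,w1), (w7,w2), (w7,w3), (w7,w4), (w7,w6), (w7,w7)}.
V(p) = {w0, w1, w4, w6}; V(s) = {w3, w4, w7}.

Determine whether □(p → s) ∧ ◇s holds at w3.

At w3: □(p → s) is true, ◇s is true, so □(p → s) ∧ ◇s is true.
  At w3: □(p → s) requires p → s at every successor {w3, w4}.
    At w3: p → s is true.
    At w4: p → s is true.
  So □(p → s) is true at w3.
  At w3: ◇s requires s at some successor in {w3, w4}.
    s holds at w3, so ◇s is true at w3.

Yes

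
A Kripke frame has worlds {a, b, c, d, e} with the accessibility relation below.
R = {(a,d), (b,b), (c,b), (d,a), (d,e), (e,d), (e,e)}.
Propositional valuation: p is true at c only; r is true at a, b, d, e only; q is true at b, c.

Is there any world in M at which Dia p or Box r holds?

Yes

Let φ = Dia p or Box r. Evaluate φ at each world:
  a (successors {d}): φ is true.
  b (successors {b}): φ is true.
  c (successors {b}): φ is true.
  d (successors {a, e}): φ is true.
  e (successors {d, e}): φ is true.
Detail at a (witness):
  At a: Dia p is false, Box r is true, so Dia p or Box r is true.
    At a: Dia p requires p at some successor in {d}.
      At d: p is false.
    So Dia p is false at a.
    At a: Box r requires r at every successor {d}.
      At d: r is true.
    So Box r is true at a.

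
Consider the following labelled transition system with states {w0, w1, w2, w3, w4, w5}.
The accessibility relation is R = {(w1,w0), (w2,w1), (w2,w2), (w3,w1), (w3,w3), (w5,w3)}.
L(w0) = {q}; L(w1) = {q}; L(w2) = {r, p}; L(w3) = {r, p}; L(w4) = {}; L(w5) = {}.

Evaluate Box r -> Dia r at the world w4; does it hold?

At w4: Box r is true, Dia r is false, so Box r -> Dia r is false.
  At w4: no accessible worlds, so Box r holds vacuously.
  At w4: no accessible worlds, so Dia r is false.

No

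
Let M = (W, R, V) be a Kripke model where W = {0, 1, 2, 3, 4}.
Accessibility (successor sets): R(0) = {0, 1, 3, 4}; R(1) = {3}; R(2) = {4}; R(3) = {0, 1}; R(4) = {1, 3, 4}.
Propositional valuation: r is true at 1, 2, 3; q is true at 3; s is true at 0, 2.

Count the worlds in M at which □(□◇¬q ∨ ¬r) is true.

2

Let φ = □(□◇¬q ∨ ¬r). Evaluate φ at each world:
  0 (successors {0, 1, 3, 4}): φ is false.
  1 (successors {3}): φ is false.
  2 (successors {4}): φ is true.
  3 (successors {0, 1}): φ is true.
  4 (successors {1, 3, 4}): φ is false.
For instance, at 0:
  At 0: □(□◇¬q ∨ ¬r) requires □◇¬q ∨ ¬r at every successor {0, 1, 3, 4}.
    □◇¬q ∨ ¬r fails at 3, so □(□◇¬q ∨ ¬r) is false at 0.
      At 3: □◇¬q is false, ¬r is false, so □◇¬q ∨ ¬r is false.
Satisfying worlds: {2, 3}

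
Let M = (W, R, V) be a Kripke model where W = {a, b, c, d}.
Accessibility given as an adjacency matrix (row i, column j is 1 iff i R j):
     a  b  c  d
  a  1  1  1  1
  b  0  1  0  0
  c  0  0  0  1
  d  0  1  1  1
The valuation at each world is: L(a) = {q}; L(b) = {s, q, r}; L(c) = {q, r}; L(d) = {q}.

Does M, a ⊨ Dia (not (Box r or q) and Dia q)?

No

At a: Dia (not (Box r or q) and Dia q) requires not (Box r or q) and Dia q at some successor in {a, b, c, d}.
  At a: not (Box r or q) and Dia q is false.
  At b: not (Box r or q) and Dia q is false.
  At c: not (Box r or q) and Dia q is false.
  At d: not (Box r or q) and Dia q is false.
So Dia (not (Box r or q) and Dia q) is false at a.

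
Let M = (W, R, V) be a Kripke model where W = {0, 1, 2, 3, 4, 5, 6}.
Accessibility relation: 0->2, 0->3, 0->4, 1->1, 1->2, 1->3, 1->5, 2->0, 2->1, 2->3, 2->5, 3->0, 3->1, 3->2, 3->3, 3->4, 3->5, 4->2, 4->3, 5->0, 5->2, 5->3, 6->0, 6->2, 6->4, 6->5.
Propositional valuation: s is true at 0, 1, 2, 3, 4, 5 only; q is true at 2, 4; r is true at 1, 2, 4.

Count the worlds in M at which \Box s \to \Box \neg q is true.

1

Let φ = \Box s \to \Box \neg q. Evaluate φ at each world:
  0 (successors {2, 3, 4}): φ is false.
  1 (successors {1, 2, 3, 5}): φ is false.
  2 (successors {0, 1, 3, 5}): φ is true.
  3 (successors {0, 1, 2, 3, 4, 5}): φ is false.
  4 (successors {2, 3}): φ is false.
  5 (successors {0, 2, 3}): φ is false.
  6 (successors {0, 2, 4, 5}): φ is false.
For instance, at 1:
  At 1: \Box s is true, \Box \neg q is false, so \Box s \to \Box \neg q is false.
    At 1: \Box s requires s at every successor {1, 2, 3, 5}.
      At 1: s is true.
      At 2: s is true.
      At 3: s is true.
      At 5: s is true.
    So \Box s is true at 1.
    At 1: \Box \neg q requires \neg q at every successor {1, 2, 3, 5}.
      \neg q fails at 2, so \Box \neg q is false at 1.
Satisfying worlds: {2}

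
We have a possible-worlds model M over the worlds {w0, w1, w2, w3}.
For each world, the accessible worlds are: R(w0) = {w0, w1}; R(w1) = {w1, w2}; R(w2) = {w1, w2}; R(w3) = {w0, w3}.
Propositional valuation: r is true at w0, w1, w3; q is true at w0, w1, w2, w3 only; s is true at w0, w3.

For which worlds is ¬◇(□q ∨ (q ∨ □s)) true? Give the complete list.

Let φ = ¬◇(□q ∨ (q ∨ □s)). Evaluate φ at each world:
  w0 (successors {w0, w1}): φ is false.
  w1 (successors {w1, w2}): φ is false.
  w2 (successors {w1, w2}): φ is false.
  w3 (successors {w0, w3}): φ is false.
For instance, at w2:
  At w2: ◇(□q ∨ (q ∨ □s)) is true, so ¬◇(□q ∨ (q ∨ □s)) is false.
    At w2: ◇(□q ∨ (q ∨ □s)) requires □q ∨ (q ∨ □s) at some successor in {w1, w2}.
      □q ∨ (q ∨ □s) holds at w1, so ◇(□q ∨ (q ∨ □s)) is true at w2.
Satisfying worlds: none.

none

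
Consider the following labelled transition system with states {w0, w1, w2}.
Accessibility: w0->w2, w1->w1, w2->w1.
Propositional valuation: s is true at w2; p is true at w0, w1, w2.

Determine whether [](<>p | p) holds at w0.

At w0: [](<>p | p) requires <>p | p at every successor {w2}.
    At w2: <>p is true, p is true, so <>p | p is true.
      At w2: <>p requires p at some successor in {w1}.
        p holds at w1, so <>p is true at w2.
So [](<>p | p) is true at w0.

Yes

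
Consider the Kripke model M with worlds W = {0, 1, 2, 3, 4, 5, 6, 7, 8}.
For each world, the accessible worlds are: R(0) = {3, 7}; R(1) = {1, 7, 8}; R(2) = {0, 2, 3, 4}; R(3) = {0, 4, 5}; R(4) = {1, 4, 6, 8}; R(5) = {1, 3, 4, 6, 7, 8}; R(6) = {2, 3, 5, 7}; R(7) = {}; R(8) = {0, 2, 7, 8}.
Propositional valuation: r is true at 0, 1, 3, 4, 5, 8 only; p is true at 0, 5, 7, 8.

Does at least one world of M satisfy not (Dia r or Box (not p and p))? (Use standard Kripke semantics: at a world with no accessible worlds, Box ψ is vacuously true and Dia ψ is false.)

No

Let φ = not (Dia r or Box (not p and p)). Evaluate φ at each world:
  0 (successors {3, 7}): φ is false.
  1 (successors {1, 7, 8}): φ is false.
  2 (successors {0, 2, 3, 4}): φ is false.
  3 (successors {0, 4, 5}): φ is false.
  4 (successors {1, 4, 6, 8}): φ is false.
  5 (successors {1, 3, 4, 6, 7, 8}): φ is false.
  6 (successors {2, 3, 5, 7}): φ is false.
  7 (successors ∅): φ is false.
  8 (successors {0, 2, 7, 8}): φ is false.
For instance, at 3:
  At 3: Dia r or Box (not p and p) is true, so not (Dia r or Box (not p and p)) is false.
    At 3: Dia r is true, Box (not p and p) is false, so Dia r or Box (not p and p) is true.
      At 3: Dia r requires r at some successor in {0, 4, 5}.
        r holds at 0, so Dia r is true at 3.
      At 3: Box (not p and p) requires not p and p at every successor {0, 4, 5}.
        not p and p fails at 0, so Box (not p and p) is false at 3.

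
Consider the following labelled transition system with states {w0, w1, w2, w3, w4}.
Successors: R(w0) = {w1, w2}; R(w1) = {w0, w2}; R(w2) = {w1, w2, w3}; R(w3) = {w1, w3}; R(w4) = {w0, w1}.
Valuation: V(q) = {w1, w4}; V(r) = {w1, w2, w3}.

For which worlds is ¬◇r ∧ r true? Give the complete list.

Let φ = ¬◇r ∧ r. Evaluate φ at each world:
  w0 (successors {w1, w2}): φ is false.
  w1 (successors {w0, w2}): φ is false.
  w2 (successors {w1, w2, w3}): φ is false.
  w3 (successors {w1, w3}): φ is false.
  w4 (successors {w0, w1}): φ is false.
For instance, at w3:
  At w3: ¬◇r is false, r is true, so ¬◇r ∧ r is false.
    At w3: ◇r is true, so ¬◇r is false.
      At w3: ◇r requires r at some successor in {w1, w3}.
        r holds at w1, so ◇r is true at w3.
Satisfying worlds: none.

none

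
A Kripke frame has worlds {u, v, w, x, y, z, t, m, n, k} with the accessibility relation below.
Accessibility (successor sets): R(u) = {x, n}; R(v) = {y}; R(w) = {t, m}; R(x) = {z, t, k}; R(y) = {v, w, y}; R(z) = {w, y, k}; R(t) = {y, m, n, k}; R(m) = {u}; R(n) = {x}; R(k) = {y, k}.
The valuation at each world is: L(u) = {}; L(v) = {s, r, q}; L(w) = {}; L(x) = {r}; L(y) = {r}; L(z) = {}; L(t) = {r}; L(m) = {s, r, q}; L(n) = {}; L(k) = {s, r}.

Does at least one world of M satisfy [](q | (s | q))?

Let φ = [](q | (s | q)). Evaluate φ at each world:
  u (successors {x, n}): φ is false.
  v (successors {y}): φ is false.
  w (successors {t, m}): φ is false.
  x (successors {z, t, k}): φ is false.
  y (successors {v, w, y}): φ is false.
  z (successors {w, y, k}): φ is false.
  t (successors {y, m, n, k}): φ is false.
  m (successors {u}): φ is false.
  n (successors {x}): φ is false.
  k (successors {y, k}): φ is false.
For instance, at m:
  At m: [](q | (s | q)) requires q | (s | q) at every successor {u}.
    q | (s | q) fails at u, so [](q | (s | q)) is false at m.

No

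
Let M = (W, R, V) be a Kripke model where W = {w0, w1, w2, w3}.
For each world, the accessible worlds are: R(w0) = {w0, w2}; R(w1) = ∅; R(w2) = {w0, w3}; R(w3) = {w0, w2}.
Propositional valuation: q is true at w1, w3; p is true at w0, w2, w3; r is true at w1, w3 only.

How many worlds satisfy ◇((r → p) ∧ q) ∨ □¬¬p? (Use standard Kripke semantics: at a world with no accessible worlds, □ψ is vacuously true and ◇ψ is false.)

4

Let φ = ◇((r → p) ∧ q) ∨ □¬¬p. Evaluate φ at each world:
  w0 (successors {w0, w2}): φ is true.
  w1 (successors ∅): φ is true.
  w2 (successors {w0, w3}): φ is true.
  w3 (successors {w0, w2}): φ is true.
For instance, at w2:
  At w2: ◇((r → p) ∧ q) is true, □¬¬p is true, so ◇((r → p) ∧ q) ∨ □¬¬p is true.
    At w2: ◇((r → p) ∧ q) requires (r → p) ∧ q at some successor in {w0, w3}.
      (r → p) ∧ q holds at w3, so ◇((r → p) ∧ q) is true at w2.
    At w2: □¬¬p requires ¬¬p at every successor {w0, w3}.
      At w0: ¬¬p is true.
      At w3: ¬¬p is true.
    So □¬¬p is true at w2.
Satisfying worlds: {w0, w1, w2, w3}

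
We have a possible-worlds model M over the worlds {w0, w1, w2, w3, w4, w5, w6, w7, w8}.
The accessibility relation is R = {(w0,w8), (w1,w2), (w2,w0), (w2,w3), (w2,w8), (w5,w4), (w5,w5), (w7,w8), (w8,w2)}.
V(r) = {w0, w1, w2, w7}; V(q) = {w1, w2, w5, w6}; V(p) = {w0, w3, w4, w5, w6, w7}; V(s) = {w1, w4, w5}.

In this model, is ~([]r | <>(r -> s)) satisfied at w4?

No

Recall that []ψ holds at a world iff ψ holds at every accessible world, and <>ψ holds iff ψ holds at some accessible world.
At w4: []r | <>(r -> s) is true, so ~([]r | <>(r -> s)) is false.
  At w4: []r is true, <>(r -> s) is false, so []r | <>(r -> s) is true.
    At w4: no accessible worlds, so []r holds vacuously.
    At w4: no accessible worlds, so <>(r -> s) is false.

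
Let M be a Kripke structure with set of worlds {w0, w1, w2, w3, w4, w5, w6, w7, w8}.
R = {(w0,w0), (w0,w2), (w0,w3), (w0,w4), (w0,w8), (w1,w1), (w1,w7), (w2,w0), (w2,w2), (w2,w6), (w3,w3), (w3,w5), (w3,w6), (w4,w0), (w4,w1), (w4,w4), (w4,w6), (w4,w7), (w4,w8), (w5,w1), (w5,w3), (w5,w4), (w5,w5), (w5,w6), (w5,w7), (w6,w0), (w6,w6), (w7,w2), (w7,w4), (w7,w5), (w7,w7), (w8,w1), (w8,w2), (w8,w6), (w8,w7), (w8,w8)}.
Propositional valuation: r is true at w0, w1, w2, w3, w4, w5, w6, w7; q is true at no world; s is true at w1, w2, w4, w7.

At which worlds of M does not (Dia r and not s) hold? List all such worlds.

w1, w2, w4, w7

Let φ = not (Dia r and not s). Evaluate φ at each world:
  w0 (successors {w0, w2, w3, w4, w8}): φ is false.
  w1 (successors {w1, w7}): φ is true.
  w2 (successors {w0, w2, w6}): φ is true.
  w3 (successors {w3, w5, w6}): φ is false.
  w4 (successors {w0, w1, w4, w6, w7, w8}): φ is true.
  w5 (successors {w1, w3, w4, w5, w6, w7}): φ is false.
  w6 (successors {w0, w6}): φ is false.
  w7 (successors {w2, w4, w5, w7}): φ is true.
  w8 (successors {w1, w2, w6, w7, w8}): φ is false.
For instance, at w3:
  At w3: Dia r and not s is true, so not (Dia r and not s) is false.
    At w3: Dia r is true, not s is true, so Dia r and not s is true.
      At w3: Dia r requires r at some successor in {w3, w5, w6}.
        r holds at w3, so Dia r is true at w3.
Satisfying worlds: {w1, w2, w4, w7}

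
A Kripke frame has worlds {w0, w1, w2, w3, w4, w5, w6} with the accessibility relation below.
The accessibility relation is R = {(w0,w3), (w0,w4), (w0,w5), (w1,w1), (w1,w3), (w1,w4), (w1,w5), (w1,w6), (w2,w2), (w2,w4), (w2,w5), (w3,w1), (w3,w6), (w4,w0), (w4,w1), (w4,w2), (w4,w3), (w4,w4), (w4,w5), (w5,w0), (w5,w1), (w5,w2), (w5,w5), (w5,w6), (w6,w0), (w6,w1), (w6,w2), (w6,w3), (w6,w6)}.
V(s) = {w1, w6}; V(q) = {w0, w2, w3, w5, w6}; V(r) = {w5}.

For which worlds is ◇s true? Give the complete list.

Let φ = ◇s. Evaluate φ at each world:
  w0 (successors {w3, w4, w5}): φ is false.
  w1 (successors {w1, w3, w4, w5, w6}): φ is true.
  w2 (successors {w2, w4, w5}): φ is false.
  w3 (successors {w1, w6}): φ is true.
  w4 (successors {w0, w1, w2, w3, w4, w5}): φ is true.
  w5 (successors {w0, w1, w2, w5, w6}): φ is true.
  w6 (successors {w0, w1, w2, w3, w6}): φ is true.
For instance, at w6:
  At w6: ◇s requires s at some successor in {w0, w1, w2, w3, w6}.
    s holds at w1, so ◇s is true at w6.
Satisfying worlds: {w1, w3, w4, w5, w6}

w1, w3, w4, w5, w6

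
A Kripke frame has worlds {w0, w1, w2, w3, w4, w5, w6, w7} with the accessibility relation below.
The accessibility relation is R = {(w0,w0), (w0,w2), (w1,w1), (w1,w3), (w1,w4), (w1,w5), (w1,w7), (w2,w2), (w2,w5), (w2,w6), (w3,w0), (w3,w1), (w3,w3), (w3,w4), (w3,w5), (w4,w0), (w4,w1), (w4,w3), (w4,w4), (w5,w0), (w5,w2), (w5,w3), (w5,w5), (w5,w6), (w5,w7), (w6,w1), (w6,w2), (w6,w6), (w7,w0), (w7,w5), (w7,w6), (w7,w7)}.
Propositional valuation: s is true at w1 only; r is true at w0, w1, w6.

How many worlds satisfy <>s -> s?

5

Let φ = <>s -> s. Evaluate φ at each world:
  w0 (successors {w0, w2}): φ is true.
  w1 (successors {w1, w3, w4, w5, w7}): φ is true.
  w2 (successors {w2, w5, w6}): φ is true.
  w3 (successors {w0, w1, w3, w4, w5}): φ is false.
  w4 (successors {w0, w1, w3, w4}): φ is false.
  w5 (successors {w0, w2, w3, w5, w6, w7}): φ is true.
  w6 (successors {w1, w2, w6}): φ is false.
  w7 (successors {w0, w5, w6, w7}): φ is true.
For instance, at w3:
  At w3: <>s is true, s is false, so <>s -> s is false.
    At w3: <>s requires s at some successor in {w0, w1, w3, w4, w5}.
      s holds at w1, so <>s is true at w3.
Satisfying worlds: {w0, w1, w2, w5, w7}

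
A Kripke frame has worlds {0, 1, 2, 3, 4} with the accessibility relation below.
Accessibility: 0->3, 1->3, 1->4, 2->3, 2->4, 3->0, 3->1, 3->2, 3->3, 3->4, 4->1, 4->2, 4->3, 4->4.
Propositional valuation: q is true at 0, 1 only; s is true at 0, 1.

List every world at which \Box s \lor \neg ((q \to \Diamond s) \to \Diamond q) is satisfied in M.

2

Recall that \Box ψ holds at a world iff ψ holds at every accessible world, and \Diamond ψ holds iff ψ holds at some accessible world.
Let φ = \Box s \lor \neg ((q \to \Diamond s) \to \Diamond q). Evaluate φ at each world:
  0 (successors {3}): φ is false.
  1 (successors {3, 4}): φ is false.
  2 (successors {3, 4}): φ is true.
  3 (successors {0, 1, 2, 3, 4}): φ is false.
  4 (successors {1, 2, 3, 4}): φ is false.
For instance, at 2:
  At 2: \Box s is false, \neg ((q \to \Diamond s) \to \Diamond q) is true, so \Box s \lor \neg ((q \to \Diamond s) \to \Diamond q) is true.
    At 2: \Box s requires s at every successor {3, 4}.
      s fails at 3, so \Box s is false at 2.
    At 2: (q \to \Diamond s) \to \Diamond q is false, so \neg ((q \to \Diamond s) \to \Diamond q) is true.
      At 2: q \to \Diamond s is true, \Diamond q is false, so (q \to \Diamond s) \to \Diamond q is false.
Satisfying worlds: {2}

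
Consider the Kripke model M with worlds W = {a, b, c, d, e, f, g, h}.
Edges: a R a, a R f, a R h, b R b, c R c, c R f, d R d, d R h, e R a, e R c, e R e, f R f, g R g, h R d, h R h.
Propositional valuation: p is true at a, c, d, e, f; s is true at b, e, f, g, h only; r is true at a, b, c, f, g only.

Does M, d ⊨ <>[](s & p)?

No

At d: <>[](s & p) requires [](s & p) at some successor in {d, h}.
  At d: [](s & p) is false.
  At h: [](s & p) is false.
So <>[](s & p) is false at d.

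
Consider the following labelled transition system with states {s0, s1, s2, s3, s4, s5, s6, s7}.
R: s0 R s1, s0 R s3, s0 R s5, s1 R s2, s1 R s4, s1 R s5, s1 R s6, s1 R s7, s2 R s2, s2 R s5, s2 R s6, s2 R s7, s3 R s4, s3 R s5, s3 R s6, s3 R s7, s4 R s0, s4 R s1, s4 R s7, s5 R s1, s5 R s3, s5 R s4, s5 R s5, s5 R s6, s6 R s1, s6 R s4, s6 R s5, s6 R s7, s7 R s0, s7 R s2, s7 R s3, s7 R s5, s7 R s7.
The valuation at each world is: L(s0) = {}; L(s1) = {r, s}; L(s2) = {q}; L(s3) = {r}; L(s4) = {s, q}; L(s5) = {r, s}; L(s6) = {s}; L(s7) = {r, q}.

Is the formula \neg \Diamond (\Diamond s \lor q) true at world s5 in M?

At s5: \Diamond (\Diamond s \lor q) is true, so \neg \Diamond (\Diamond s \lor q) is false.
  At s5: \Diamond (\Diamond s \lor q) requires \Diamond s \lor q at some successor in {s1, s3, s4, s5, s6}.
    \Diamond s \lor q holds at s1, so \Diamond (\Diamond s \lor q) is true at s5.
      At s1: \Diamond s is true, q is false, so \Diamond s \lor q is true.

No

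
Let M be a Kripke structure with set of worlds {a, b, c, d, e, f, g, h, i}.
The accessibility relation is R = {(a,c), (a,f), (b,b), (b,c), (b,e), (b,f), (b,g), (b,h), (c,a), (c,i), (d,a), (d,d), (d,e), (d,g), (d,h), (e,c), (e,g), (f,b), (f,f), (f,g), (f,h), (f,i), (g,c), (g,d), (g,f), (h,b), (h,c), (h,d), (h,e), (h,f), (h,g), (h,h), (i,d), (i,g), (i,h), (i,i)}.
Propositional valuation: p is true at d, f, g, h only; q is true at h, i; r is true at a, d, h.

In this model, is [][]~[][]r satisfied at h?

Yes

At h: [][]~[][]r requires []~[][]r at every successor {b, c, d, e, f, g, h}.
  At b: []~[][]r is true.
  At c: []~[][]r is true.
  At d: []~[][]r is true.
  At e: []~[][]r is true.
  At f: []~[][]r is true.
  At g: []~[][]r is true.
  At h: []~[][]r is true.
So [][]~[][]r is true at h.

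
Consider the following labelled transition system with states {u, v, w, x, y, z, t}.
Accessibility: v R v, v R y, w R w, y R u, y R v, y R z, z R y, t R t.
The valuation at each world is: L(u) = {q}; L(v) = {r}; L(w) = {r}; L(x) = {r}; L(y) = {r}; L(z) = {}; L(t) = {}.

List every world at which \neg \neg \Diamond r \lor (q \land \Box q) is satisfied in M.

u, v, w, y, z

Let φ = \neg \neg \Diamond r \lor (q \land \Box q). Evaluate φ at each world:
  u (successors ∅): φ is true.
  v (successors {v, y}): φ is true.
  w (successors {w}): φ is true.
  x (successors ∅): φ is false.
  y (successors {u, v, z}): φ is true.
  z (successors {y}): φ is true.
  t (successors {t}): φ is false.
For instance, at y:
  At y: \neg \neg \Diamond r is true, q \land \Box q is false, so \neg \neg \Diamond r \lor (q \land \Box q) is true.
    At y: \neg \Diamond r is false, so \neg \neg \Diamond r is true.
      At y: \Diamond r is true, so \neg \Diamond r is false.
    At y: q is false, \Box q is false, so q \land \Box q is false.
      At y: \Box q requires q at every successor {u, v, z}.
        q fails at v, so \Box q is false at y.
Satisfying worlds: {u, v, w, y, z}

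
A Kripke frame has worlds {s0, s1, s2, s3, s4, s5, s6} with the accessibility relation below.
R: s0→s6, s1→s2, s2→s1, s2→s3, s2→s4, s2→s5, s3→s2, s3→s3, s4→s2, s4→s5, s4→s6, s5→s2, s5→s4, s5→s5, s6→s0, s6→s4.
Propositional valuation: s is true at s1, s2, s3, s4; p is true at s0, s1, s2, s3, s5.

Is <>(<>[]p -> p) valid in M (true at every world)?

Let φ = <>(<>[]p -> p). Evaluate φ at each world:
  s0 (successors {s6}): φ is true.
  s1 (successors {s2}): φ is true.
  s2 (successors {s1, s3, s4, s5}): φ is true.
  s3 (successors {s2, s3}): φ is true.
  s4 (successors {s2, s5, s6}): φ is true.
  s5 (successors {s2, s4, s5}): φ is true.
  s6 (successors {s0, s4}): φ is true.
For instance, at s4:
  At s4: <>(<>[]p -> p) requires <>[]p -> p at some successor in {s2, s5, s6}.
    <>[]p -> p holds at s2, so <>(<>[]p -> p) is true at s4.
      At s2: <>[]p is true, p is true, so <>[]p -> p is true.

Yes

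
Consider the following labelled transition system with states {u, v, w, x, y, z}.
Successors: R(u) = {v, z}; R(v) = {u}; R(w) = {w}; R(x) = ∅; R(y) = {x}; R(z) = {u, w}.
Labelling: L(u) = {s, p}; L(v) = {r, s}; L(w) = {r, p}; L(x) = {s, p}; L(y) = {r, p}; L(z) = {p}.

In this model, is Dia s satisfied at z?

At z: Dia s requires s at some successor in {u, w}.
  s holds at u, so Dia s is true at z.

Yes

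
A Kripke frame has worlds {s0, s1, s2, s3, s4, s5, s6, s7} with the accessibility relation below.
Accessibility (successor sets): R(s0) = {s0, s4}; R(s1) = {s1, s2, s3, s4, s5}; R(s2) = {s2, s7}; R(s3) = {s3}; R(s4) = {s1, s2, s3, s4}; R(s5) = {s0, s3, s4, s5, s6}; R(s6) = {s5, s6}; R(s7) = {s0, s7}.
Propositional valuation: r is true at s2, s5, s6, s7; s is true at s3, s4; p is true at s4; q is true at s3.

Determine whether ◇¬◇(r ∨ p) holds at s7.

At s7: ◇¬◇(r ∨ p) requires ¬◇(r ∨ p) at some successor in {s0, s7}.
  At s0: ¬◇(r ∨ p) is false.
  At s7: ¬◇(r ∨ p) is false.
So ◇¬◇(r ∨ p) is false at s7.

No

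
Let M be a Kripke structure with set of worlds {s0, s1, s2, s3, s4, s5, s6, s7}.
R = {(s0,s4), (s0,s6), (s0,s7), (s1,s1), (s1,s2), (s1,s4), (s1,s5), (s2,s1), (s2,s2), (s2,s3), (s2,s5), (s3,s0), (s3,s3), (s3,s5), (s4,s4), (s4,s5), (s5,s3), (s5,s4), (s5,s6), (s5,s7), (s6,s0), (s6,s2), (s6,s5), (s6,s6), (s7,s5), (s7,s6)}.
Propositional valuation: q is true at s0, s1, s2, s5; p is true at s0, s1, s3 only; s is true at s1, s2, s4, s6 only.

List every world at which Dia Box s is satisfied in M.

none

Let φ = Dia Box s. Evaluate φ at each world:
  s0 (successors {s4, s6, s7}): φ is false.
  s1 (successors {s1, s2, s4, s5}): φ is false.
  s2 (successors {s1, s2, s3, s5}): φ is false.
  s3 (successors {s0, s3, s5}): φ is false.
  s4 (successors {s4, s5}): φ is false.
  s5 (successors {s3, s4, s6, s7}): φ is false.
  s6 (successors {s0, s2, s5, s6}): φ is false.
  s7 (successors {s5, s6}): φ is false.
For instance, at s2:
  At s2: Dia Box s requires Box s at some successor in {s1, s2, s3, s5}.
    At s1: Box s is false.
    At s2: Box s is false.
    At s3: Box s is false.
    At s5: Box s is false.
  So Dia Box s is false at s2.
Satisfying worlds: none.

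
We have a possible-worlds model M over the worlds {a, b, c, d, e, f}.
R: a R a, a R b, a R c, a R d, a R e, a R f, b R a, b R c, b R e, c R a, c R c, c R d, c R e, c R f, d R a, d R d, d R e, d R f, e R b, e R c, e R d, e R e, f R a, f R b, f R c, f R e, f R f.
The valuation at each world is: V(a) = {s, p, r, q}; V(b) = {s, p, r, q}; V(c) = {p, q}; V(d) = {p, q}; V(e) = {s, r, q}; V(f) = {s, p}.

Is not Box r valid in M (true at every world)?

Yes

Let φ = not Box r. Evaluate φ at each world:
  a (successors {a, b, c, d, e, f}): φ is true.
  b (successors {a, c, e}): φ is true.
  c (successors {a, c, d, e, f}): φ is true.
  d (successors {a, d, e, f}): φ is true.
  e (successors {b, c, d, e}): φ is true.
  f (successors {a, b, c, e, f}): φ is true.
For instance, at f:
  At f: Box r is false, so not Box r is true.
    At f: Box r requires r at every successor {a, b, c, e, f}.
      r fails at c, so Box r is false at f.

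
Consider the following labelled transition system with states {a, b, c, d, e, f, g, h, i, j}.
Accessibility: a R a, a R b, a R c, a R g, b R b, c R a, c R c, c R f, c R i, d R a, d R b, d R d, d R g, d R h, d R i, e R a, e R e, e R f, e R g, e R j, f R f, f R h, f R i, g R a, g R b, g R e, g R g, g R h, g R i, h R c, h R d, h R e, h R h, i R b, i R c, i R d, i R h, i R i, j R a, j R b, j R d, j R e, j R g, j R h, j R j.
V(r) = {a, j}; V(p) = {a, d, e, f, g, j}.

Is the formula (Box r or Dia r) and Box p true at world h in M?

At h: Box r or Dia r is false, Box p is false, so (Box r or Dia r) and Box p is false.
  At h: Box r is false, Dia r is false, so Box r or Dia r is false.
    At h: Box r requires r at every successor {c, d, e, h}.
      r fails at c, so Box r is false at h.
    At h: Dia r requires r at some successor in {c, d, e, h}.
      At c: r is false.
      At d: r is false.
      At e: r is false.
      At h: r is false.
    So Dia r is false at h.
  At h: Box p requires p at every successor {c, d, e, h}.
    p fails at c, so Box p is false at h.

No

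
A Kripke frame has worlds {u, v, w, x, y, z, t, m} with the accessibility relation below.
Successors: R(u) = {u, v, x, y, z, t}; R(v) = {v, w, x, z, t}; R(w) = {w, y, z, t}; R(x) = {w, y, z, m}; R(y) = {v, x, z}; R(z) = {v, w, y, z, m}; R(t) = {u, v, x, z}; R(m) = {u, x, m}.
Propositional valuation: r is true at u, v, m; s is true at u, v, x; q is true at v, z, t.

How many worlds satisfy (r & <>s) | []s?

Let φ = (r & <>s) | []s. Evaluate φ at each world:
  u (successors {u, v, x, y, z, t}): φ is true.
  v (successors {v, w, x, z, t}): φ is true.
  w (successors {w, y, z, t}): φ is false.
  x (successors {w, y, z, m}): φ is false.
  y (successors {v, x, z}): φ is false.
  z (successors {v, w, y, z, m}): φ is false.
  t (successors {u, v, x, z}): φ is false.
  m (successors {u, x, m}): φ is true.
For instance, at y:
  At y: r & <>s is false, []s is false, so (r & <>s) | []s is false.
    At y: r is false, <>s is true, so r & <>s is false.
      At y: <>s requires s at some successor in {v, x, z}.
        s holds at v, so <>s is true at y.
    At y: []s requires s at every successor {v, x, z}.
      s fails at z, so []s is false at y.
Satisfying worlds: {u, v, m}

3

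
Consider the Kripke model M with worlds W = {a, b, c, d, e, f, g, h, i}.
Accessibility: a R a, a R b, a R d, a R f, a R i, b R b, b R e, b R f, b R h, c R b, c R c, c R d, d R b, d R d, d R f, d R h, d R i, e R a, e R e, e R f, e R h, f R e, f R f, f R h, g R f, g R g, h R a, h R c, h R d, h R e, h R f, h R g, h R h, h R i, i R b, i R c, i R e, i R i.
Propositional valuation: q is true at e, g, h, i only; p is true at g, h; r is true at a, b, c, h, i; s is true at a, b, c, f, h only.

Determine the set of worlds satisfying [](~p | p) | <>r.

a, b, c, d, e, f, g, h, i

Let φ = [](~p | p) | <>r. Evaluate φ at each world:
  a (successors {a, b, d, f, i}): φ is true.
  b (successors {b, e, f, h}): φ is true.
  c (successors {b, c, d}): φ is true.
  d (successors {b, d, f, h, i}): φ is true.
  e (successors {a, e, f, h}): φ is true.
  f (successors {e, f, h}): φ is true.
  g (successors {f, g}): φ is true.
  h (successors {a, c, d, e, f, g, h, i}): φ is true.
  i (successors {b, c, e, i}): φ is true.
For instance, at d:
  At d: [](~p | p) is true, <>r is true, so [](~p | p) | <>r is true.
    At d: [](~p | p) requires ~p | p at every successor {b, d, f, h, i}.
      At b: ~p | p is true.
      At d: ~p | p is true.
      At f: ~p | p is true.
      At h: ~p | p is true.
      At i: ~p | p is true.
    So [](~p | p) is true at d.
    At d: <>r requires r at some successor in {b, d, f, h, i}.
      r holds at b, so <>r is true at d.
Satisfying worlds: {a, b, c, d, e, f, g, h, i}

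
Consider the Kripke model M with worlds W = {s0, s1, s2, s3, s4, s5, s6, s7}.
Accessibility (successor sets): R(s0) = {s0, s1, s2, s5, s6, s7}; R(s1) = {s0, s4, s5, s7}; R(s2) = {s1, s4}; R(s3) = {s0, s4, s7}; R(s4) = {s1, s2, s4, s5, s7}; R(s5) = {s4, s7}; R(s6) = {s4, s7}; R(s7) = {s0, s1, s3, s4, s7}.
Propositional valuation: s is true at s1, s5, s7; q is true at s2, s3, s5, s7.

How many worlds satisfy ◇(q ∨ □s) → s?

Recall that □ψ holds at a world iff ψ holds at every accessible world, and ◇ψ holds iff ψ holds at some accessible world.
Let φ = ◇(q ∨ □s) → s. Evaluate φ at each world:
  s0 (successors {s0, s1, s2, s5, s6, s7}): φ is false.
  s1 (successors {s0, s4, s5, s7}): φ is true.
  s2 (successors {s1, s4}): φ is true.
  s3 (successors {s0, s4, s7}): φ is false.
  s4 (successors {s1, s2, s4, s5, s7}): φ is false.
  s5 (successors {s4, s7}): φ is true.
  s6 (successors {s4, s7}): φ is false.
  s7 (successors {s0, s1, s3, s4, s7}): φ is true.
For instance, at s0:
  At s0: ◇(q ∨ □s) is true, s is false, so ◇(q ∨ □s) → s is false.
    At s0: ◇(q ∨ □s) requires q ∨ □s at some successor in {s0, s1, s2, s5, s6, s7}.
      q ∨ □s holds at s2, so ◇(q ∨ □s) is true at s0.
Satisfying worlds: {s1, s2, s5, s7}

4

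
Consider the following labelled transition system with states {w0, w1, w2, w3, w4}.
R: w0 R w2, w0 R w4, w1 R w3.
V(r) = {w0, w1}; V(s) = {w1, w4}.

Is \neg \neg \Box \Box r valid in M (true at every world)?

Recall that \Box ψ holds at a world iff ψ holds at every accessible world, and \Diamond ψ holds iff ψ holds at some accessible world.
Let φ = \neg \neg \Box \Box r. Evaluate φ at each world:
  w0 (successors {w2, w4}): φ is true.
  w1 (successors {w3}): φ is true.
  w2 (successors ∅): φ is true.
  w3 (successors ∅): φ is true.
  w4 (successors ∅): φ is true.
For instance, at w1:
  At w1: \neg \Box \Box r is false, so \neg \neg \Box \Box r is true.
    At w1: \Box \Box r is true, so \neg \Box \Box r is false.
      At w1: \Box \Box r requires \Box r at every successor {w3}.
        At w3: \Box r is true.
      So \Box \Box r is true at w1.

Yes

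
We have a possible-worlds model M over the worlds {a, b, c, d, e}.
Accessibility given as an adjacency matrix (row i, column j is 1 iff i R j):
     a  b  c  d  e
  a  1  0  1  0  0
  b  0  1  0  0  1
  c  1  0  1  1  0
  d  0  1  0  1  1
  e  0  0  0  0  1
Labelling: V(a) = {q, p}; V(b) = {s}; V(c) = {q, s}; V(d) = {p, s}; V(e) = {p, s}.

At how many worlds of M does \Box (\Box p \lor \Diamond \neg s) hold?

Let φ = \Box (\Box p \lor \Diamond \neg s). Evaluate φ at each world:
  a (successors {a, c}): φ is true.
  b (successors {b, e}): φ is false.
  c (successors {a, c, d}): φ is false.
  d (successors {b, d, e}): φ is false.
  e (successors {e}): φ is true.
For instance, at e:
  At e: \Box (\Box p \lor \Diamond \neg s) requires \Box p \lor \Diamond \neg s at every successor {e}.
      At e: \Box p is true, \Diamond \neg s is false, so \Box p \lor \Diamond \neg s is true.
  So \Box (\Box p \lor \Diamond \neg s) is true at e.
Satisfying worlds: {a, e}

2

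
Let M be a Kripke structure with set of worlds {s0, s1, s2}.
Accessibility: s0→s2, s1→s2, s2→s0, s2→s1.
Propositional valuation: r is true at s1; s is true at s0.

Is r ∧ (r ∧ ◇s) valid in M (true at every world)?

No

Let φ = r ∧ (r ∧ ◇s). Evaluate φ at each world:
  s0 (successors {s2}): φ is false.
  s1 (successors {s2}): φ is false.
  s2 (successors {s0, s1}): φ is false.
Detail at s0 (counterexample):
  At s0: r is false, r ∧ ◇s is false, so r ∧ (r ∧ ◇s) is false.
    At s0: r is false, ◇s is false, so r ∧ ◇s is false.
      At s0: ◇s requires s at some successor in {s2}.
        At s2: s is false.
      So ◇s is false at s0.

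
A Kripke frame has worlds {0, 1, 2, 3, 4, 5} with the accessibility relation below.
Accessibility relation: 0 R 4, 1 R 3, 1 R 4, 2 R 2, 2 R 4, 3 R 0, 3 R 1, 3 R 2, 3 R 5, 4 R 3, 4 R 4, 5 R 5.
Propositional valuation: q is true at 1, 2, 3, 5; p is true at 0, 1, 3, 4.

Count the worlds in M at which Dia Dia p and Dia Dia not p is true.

Let φ = Dia Dia p and Dia Dia not p. Evaluate φ at each world:
  0 (successors {4}): φ is false.
  1 (successors {3, 4}): φ is true.
  2 (successors {2, 4}): φ is true.
  3 (successors {0, 1, 2, 5}): φ is true.
  4 (successors {3, 4}): φ is true.
  5 (successors {5}): φ is false.
For instance, at 0:
  At 0: Dia Dia p is true, Dia Dia not p is false, so Dia Dia p and Dia Dia not p is false.
    At 0: Dia Dia p requires Dia p at some successor in {4}.
      Dia p holds at 4, so Dia Dia p is true at 0.
    At 0: Dia Dia not p requires Dia not p at some successor in {4}.
      At 4: Dia not p is false.
    So Dia Dia not p is false at 0.
Satisfying worlds: {1, 2, 3, 4}

4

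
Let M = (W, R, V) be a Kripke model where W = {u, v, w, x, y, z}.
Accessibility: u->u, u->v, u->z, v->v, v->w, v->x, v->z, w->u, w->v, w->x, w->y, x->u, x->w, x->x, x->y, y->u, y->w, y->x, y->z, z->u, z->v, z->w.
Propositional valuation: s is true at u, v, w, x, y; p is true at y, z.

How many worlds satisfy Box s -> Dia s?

Let φ = Box s -> Dia s. Evaluate φ at each world:
  u (successors {u, v, z}): φ is true.
  v (successors {v, w, x, z}): φ is true.
  w (successors {u, v, x, y}): φ is true.
  x (successors {u, w, x, y}): φ is true.
  y (successors {u, w, x, z}): φ is true.
  z (successors {u, v, w}): φ is true.
For instance, at x:
  At x: Box s is true, Dia s is true, so Box s -> Dia s is true.
    At x: Box s requires s at every successor {u, w, x, y}.
      At u: s is true.
      At w: s is true.
      At x: s is true.
      At y: s is true.
    So Box s is true at x.
    At x: Dia s requires s at some successor in {u, w, x, y}.
      s holds at u, so Dia s is true at x.
Satisfying worlds: {u, v, w, x, y, z}

6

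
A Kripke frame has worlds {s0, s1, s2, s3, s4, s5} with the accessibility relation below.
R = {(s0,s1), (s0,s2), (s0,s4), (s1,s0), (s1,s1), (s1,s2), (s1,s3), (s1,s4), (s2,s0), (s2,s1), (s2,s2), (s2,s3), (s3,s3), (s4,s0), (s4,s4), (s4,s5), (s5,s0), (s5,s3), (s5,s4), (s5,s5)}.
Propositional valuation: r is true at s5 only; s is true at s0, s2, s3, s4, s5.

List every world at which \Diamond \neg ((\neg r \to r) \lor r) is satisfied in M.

Recall that \Diamond ψ holds at a world iff ψ holds at some accessible world.
Let φ = \Diamond \neg ((\neg r \to r) \lor r). Evaluate φ at each world:
  s0 (successors {s1, s2, s4}): φ is true.
  s1 (successors {s0, s1, s2, s3, s4}): φ is true.
  s2 (successors {s0, s1, s2, s3}): φ is true.
  s3 (successors {s3}): φ is true.
  s4 (successors {s0, s4, s5}): φ is true.
  s5 (successors {s0, s3, s4, s5}): φ is true.
For instance, at s3:
  At s3: \Diamond \neg ((\neg r \to r) \lor r) requires \neg ((\neg r \to r) \lor r) at some successor in {s3}.
    \neg ((\neg r \to r) \lor r) holds at s3, so \Diamond \neg ((\neg r \to r) \lor r) is true at s3.
Satisfying worlds: {s0, s1, s2, s3, s4, s5}

s0, s1, s2, s3, s4, s5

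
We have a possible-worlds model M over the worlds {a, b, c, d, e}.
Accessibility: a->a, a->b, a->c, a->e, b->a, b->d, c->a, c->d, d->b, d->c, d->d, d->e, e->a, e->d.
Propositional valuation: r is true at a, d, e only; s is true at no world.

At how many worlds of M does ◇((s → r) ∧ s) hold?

Let φ = ◇((s → r) ∧ s). Evaluate φ at each world:
  a (successors {a, b, c, e}): φ is false.
  b (successors {a, d}): φ is false.
  c (successors {a, d}): φ is false.
  d (successors {b, c, d, e}): φ is false.
  e (successors {a, d}): φ is false.
For instance, at e:
  At e: ◇((s → r) ∧ s) requires (s → r) ∧ s at some successor in {a, d}.
    At a: (s → r) ∧ s is false.
    At d: (s → r) ∧ s is false.
  So ◇((s → r) ∧ s) is false at e.
Satisfying worlds: none.

0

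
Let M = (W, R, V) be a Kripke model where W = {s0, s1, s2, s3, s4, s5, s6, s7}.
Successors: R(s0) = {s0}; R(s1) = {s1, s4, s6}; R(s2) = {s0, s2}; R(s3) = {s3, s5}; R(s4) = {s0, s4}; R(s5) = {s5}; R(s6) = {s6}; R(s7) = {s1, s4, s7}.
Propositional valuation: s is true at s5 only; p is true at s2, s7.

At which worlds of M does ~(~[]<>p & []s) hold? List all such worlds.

s0, s1, s2, s3, s4, s6, s7

Let φ = ~(~[]<>p & []s). Evaluate φ at each world:
  s0 (successors {s0}): φ is true.
  s1 (successors {s1, s4, s6}): φ is true.
  s2 (successors {s0, s2}): φ is true.
  s3 (successors {s3, s5}): φ is true.
  s4 (successors {s0, s4}): φ is true.
  s5 (successors {s5}): φ is false.
  s6 (successors {s6}): φ is true.
  s7 (successors {s1, s4, s7}): φ is true.
For instance, at s0:
  At s0: ~[]<>p & []s is false, so ~(~[]<>p & []s) is true.
    At s0: ~[]<>p is true, []s is false, so ~[]<>p & []s is false.
      At s0: []<>p is false, so ~[]<>p is true.
      At s0: []s requires s at every successor {s0}.
        s fails at s0, so []s is false at s0.
Satisfying worlds: {s0, s1, s2, s3, s4, s6, s7}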